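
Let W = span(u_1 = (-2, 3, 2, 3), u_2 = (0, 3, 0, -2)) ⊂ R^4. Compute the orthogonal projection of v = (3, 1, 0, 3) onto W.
proj_W(v) = (-174/329, -27/329, 174/329, 453/329)

Set up U = [u_1 | ... | u_2] ∈ R^(4×2). The projector onto W = col(U) is P = U (U^T U)^(-1) U^T.
Compute U^T U =
  [26, 3]
  [3, 13],
and U^T v = (6, -3).
Solve U^T U · c = U^T v for the coefficients: c = (87/329, -96/329). The projection is proj_W(v) = U c.
Check: (v - proj_W(v)) · u_1 = 0  (should be 0).
Check: (v - proj_W(v)) · u_2 = 0  (should be 0).
Result: proj_W(v) = (-174/329, -27/329, 174/329, 453/329).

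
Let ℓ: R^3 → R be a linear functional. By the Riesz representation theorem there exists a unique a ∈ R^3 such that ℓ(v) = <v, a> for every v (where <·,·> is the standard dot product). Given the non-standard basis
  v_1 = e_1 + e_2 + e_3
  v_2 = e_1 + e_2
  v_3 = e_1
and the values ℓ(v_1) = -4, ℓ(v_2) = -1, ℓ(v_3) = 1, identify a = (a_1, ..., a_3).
a = (1, -2, -3)

Write a = (a_1, ..., a_3) in the standard basis. For each basis vector v_i, ℓ(v_i) = <v_i, a> is a linear equation in the a_j's. Collect the n equations into a matrix system V a = ℓ, where row i of V is v_i (expressed in the standard basis). Since V is invertible (lower-triangular with 1s on the diagonal, up to permutation), solve by back-substitution:
  V =
[[1, 1, 1],
 [1, 1, 0],
 [1, 0, 0]]
  V a = (-4, -1, 1)
Solving gives a = (1, -2, -3).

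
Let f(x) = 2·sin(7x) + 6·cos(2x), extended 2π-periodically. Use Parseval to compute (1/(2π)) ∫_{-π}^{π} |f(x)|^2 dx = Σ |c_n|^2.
Σ |c_n|^2 = 20

Expand |f|^2 and use orthogonality of {sin(nx), cos(mx)} on [-π, π]:
  ∫_{-π}^{π} sin(nx)^2 dx = π, ∫ cos(mx)^2 dx = π, and cross terms integrate to 0.
So ∫_{-π}^{π} f(x)^2 dx = 2^2 · π + 6^2 · π = (4 + 36)π.
Divide by 2π: (4 + 36)/2 = 20.
By Parseval, this equals Σ |c_n|^2.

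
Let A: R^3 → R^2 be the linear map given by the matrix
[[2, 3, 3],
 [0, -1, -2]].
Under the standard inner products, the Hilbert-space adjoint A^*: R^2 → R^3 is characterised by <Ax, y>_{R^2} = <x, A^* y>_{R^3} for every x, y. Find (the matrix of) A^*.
A^* = A^T =
[[2, 0],
 [3, -1],
 [3, -2]]

For real matrices with standard dot products, the defining identity <Ax, y> = <x, A^* y> gives (Ax)^T y = x^T (A^*) y, i.e. x^T A^T y = x^T (A^*) y. Since this holds for all x, y, we must have A^* = A^T. Therefore
A^* =
[[2, 0],
 [3, -1],
 [3, -2]].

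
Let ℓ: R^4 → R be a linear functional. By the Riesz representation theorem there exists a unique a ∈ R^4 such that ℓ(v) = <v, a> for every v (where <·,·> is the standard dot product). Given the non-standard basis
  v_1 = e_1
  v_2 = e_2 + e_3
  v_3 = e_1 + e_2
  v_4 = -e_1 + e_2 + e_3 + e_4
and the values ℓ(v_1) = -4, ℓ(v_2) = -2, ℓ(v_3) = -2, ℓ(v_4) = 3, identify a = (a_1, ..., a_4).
a = (-4, 2, -4, 1)

Write a = (a_1, ..., a_4) in the standard basis. For each basis vector v_i, ℓ(v_i) = <v_i, a> is a linear equation in the a_j's. Collect the n equations into a matrix system V a = ℓ, where row i of V is v_i (expressed in the standard basis). Since V is invertible (lower-triangular with 1s on the diagonal, up to permutation), solve by back-substitution:
  V =
[[1, 0, 0, 0],
 [0, 1, 1, 0],
 [1, 1, 0, 0],
 [-1, 1, 1, 1]]
  V a = (-4, -2, -2, 3)
Solving gives a = (-4, 2, -4, 1).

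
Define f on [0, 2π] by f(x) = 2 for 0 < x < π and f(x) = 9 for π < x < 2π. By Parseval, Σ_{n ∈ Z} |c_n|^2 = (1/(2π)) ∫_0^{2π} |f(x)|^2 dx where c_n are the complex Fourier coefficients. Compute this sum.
Σ |c_n|^2 = 85/2

Parseval equates the L^2 energy of f (normalised by 1/(2π)) with the ℓ^2 sum of its Fourier coefficients: (1/(2π)) ∫_0^{2π} |f|^2 = Σ |c_n|^2.
Compute the left side: (1/(2π)) [∫_0^π 2^2 dx + ∫_π^{2π} 9^2 dx] = (1/(2π)) · (4π + 81π) = (4 + 81)/2 = 85/2.
So Σ_{n ∈ Z} |c_n|^2 = 85/2.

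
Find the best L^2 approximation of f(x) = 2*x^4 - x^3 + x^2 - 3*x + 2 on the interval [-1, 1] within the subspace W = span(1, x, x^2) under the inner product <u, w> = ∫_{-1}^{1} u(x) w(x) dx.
g(x) = 19*x^2/7 - 18*x/5 + 64/35

The best approximation g ∈ W is the orthogonal projection of f onto W. Writing g = a_0 + a_1 x + a_2 x^2, the coefficients solve the normal equations G · a = b where
  G_{ij} = <φ_i, φ_j> and b_i = <f, φ_i>, with φ_0 = 1, φ_1 = x, φ_2 = x^2.
G =
  [2, 0, 2/3]
  [0, 2/3, 0]
  [2/3, 0, 2/5],
b = (82/15, -12/5, 242/105).
Solving gives a_0 = 64/35, a_1 = -18/5, a_2 = 19/7, so
  g(x) = 19*x^2/7 - 18*x/5 + 64/35.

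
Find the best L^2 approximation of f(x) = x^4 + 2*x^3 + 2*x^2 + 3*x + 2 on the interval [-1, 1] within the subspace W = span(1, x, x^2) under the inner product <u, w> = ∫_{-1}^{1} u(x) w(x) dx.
g(x) = 20*x^2/7 + 21*x/5 + 67/35

The best approximation g ∈ W is the orthogonal projection of f onto W. Writing g = a_0 + a_1 x + a_2 x^2, the coefficients solve the normal equations G · a = b where
  G_{ij} = <φ_i, φ_j> and b_i = <f, φ_i>, with φ_0 = 1, φ_1 = x, φ_2 = x^2.
G =
  [2, 0, 2/3]
  [0, 2/3, 0]
  [2/3, 0, 2/5],
b = (86/15, 14/5, 254/105).
Solving gives a_0 = 67/35, a_1 = 21/5, a_2 = 20/7, so
  g(x) = 20*x^2/7 + 21*x/5 + 67/35.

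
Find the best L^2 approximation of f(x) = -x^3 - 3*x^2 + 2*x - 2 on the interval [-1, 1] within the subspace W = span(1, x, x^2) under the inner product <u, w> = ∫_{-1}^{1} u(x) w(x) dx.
g(x) = -3*x^2 + 7*x/5 - 2

The best approximation g ∈ W is the orthogonal projection of f onto W. Writing g = a_0 + a_1 x + a_2 x^2, the coefficients solve the normal equations G · a = b where
  G_{ij} = <φ_i, φ_j> and b_i = <f, φ_i>, with φ_0 = 1, φ_1 = x, φ_2 = x^2.
G =
  [2, 0, 2/3]
  [0, 2/3, 0]
  [2/3, 0, 2/5],
b = (-6, 14/15, -38/15).
Solving gives a_0 = -2, a_1 = 7/5, a_2 = -3, so
  g(x) = -3*x^2 + 7*x/5 - 2.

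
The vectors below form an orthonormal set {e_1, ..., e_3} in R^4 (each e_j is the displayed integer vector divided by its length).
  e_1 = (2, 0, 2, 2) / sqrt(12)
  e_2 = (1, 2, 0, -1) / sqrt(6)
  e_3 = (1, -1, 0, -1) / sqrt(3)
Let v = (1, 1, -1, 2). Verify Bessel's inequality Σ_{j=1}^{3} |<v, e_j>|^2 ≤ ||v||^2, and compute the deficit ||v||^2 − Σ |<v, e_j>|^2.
Σ |<v, e_j>|^2 = 17/6; ||v||^2 = 7; deficit = 25/6

Write each e_j = u_j / sqrt(<u_j, u_j>) where u_j is the displayed integer vector. Then <v, e_j> = <v, u_j> / sqrt(<u_j, u_j>), so |<v, e_j>|^2 = <v, u_j>^2 / <u_j, u_j>.
Coefficients: <v, e_1> = 4/sqrt(12), <v, e_2> = 1/sqrt(6), <v, e_3> = -2/sqrt(3).
Square and sum: Σ |<v, e_j>|^2 = 17/6.
Compute ||v||^2 = v·v = 7.
Deficit = 7 − 17/6 = 25/6 ≥ 0, confirming Bessel's inequality. (The deficit equals ||v − Σ <v,e_j> e_j||^2, the squared distance from v to span{e_j}.)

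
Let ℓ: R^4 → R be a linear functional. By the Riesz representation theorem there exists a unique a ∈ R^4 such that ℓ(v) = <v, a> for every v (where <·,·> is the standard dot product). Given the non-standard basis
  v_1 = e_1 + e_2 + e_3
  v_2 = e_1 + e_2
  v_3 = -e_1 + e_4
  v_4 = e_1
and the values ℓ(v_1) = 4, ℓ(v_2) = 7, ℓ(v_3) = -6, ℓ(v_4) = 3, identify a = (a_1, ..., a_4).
a = (3, 4, -3, -3)

Write a = (a_1, ..., a_4) in the standard basis. For each basis vector v_i, ℓ(v_i) = <v_i, a> is a linear equation in the a_j's. Collect the n equations into a matrix system V a = ℓ, where row i of V is v_i (expressed in the standard basis). Since V is invertible (lower-triangular with 1s on the diagonal, up to permutation), solve by back-substitution:
  V =
[[1, 1, 1, 0],
 [1, 1, 0, 0],
 [-1, 0, 0, 1],
 [1, 0, 0, 0]]
  V a = (4, 7, -6, 3)
Solving gives a = (3, 4, -3, -3).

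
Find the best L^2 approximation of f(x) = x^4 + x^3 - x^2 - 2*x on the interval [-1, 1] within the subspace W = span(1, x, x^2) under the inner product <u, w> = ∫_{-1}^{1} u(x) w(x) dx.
g(x) = -x^2/7 - 7*x/5 - 3/35

The best approximation g ∈ W is the orthogonal projection of f onto W. Writing g = a_0 + a_1 x + a_2 x^2, the coefficients solve the normal equations G · a = b where
  G_{ij} = <φ_i, φ_j> and b_i = <f, φ_i>, with φ_0 = 1, φ_1 = x, φ_2 = x^2.
G =
  [2, 0, 2/3]
  [0, 2/3, 0]
  [2/3, 0, 2/5],
b = (-4/15, -14/15, -4/35).
Solving gives a_0 = -3/35, a_1 = -7/5, a_2 = -1/7, so
  g(x) = -x^2/7 - 7*x/5 - 3/35.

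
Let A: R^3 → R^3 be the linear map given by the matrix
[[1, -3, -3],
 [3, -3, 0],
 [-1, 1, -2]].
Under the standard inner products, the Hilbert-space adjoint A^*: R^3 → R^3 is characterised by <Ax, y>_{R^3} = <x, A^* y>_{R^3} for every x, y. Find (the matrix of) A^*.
A^* = A^T =
[[1, 3, -1],
 [-3, -3, 1],
 [-3, 0, -2]]

For real matrices with standard dot products, the defining identity <Ax, y> = <x, A^* y> gives (Ax)^T y = x^T (A^*) y, i.e. x^T A^T y = x^T (A^*) y. Since this holds for all x, y, we must have A^* = A^T. Therefore
A^* =
[[1, 3, -1],
 [-3, -3, 1],
 [-3, 0, -2]].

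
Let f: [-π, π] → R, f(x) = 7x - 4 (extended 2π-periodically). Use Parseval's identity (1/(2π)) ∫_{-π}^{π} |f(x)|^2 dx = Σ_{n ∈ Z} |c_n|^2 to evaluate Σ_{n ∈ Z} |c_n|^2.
Σ |c_n|^2 = 49π^2/3 + 16

Expand and integrate term by term over [-π, π]:
  ∫ (7x)^2 dx = 49·(2π^3/3); ∫ 2·7·(-4)·x dx = 0 (odd integrand); ∫ (-4)^2 dx = 16·2π.
So (1/(2π)) ∫_{-π}^{π} (7x - 4)^2 dx = 49π^2/3 + 16 = 49π^2/3 + 16.
Parseval ⇒ Σ |c_n|^2 = 49π^2/3 + 16.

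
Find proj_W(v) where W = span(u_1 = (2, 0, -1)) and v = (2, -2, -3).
proj_W(v) = (14/5, 0, -7/5)

Set up U = [u_1 | ... | u_1] ∈ R^(3×1). The projector onto W = col(U) is P = U (U^T U)^(-1) U^T.
Compute U^T U =
  [5],
and U^T v = (7).
Solve U^T U · c = U^T v for the coefficients: c = (7/5). The projection is proj_W(v) = U c.
Check: (v - proj_W(v)) · u_1 = 0  (should be 0).
Result: proj_W(v) = (14/5, 0, -7/5).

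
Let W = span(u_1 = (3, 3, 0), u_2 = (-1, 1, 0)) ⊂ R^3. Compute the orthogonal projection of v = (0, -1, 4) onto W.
proj_W(v) = (0, -1, 0)

Set up U = [u_1 | ... | u_2] ∈ R^(3×2). The projector onto W = col(U) is P = U (U^T U)^(-1) U^T.
Compute U^T U =
  [18, 0]
  [0, 2],
and U^T v = (-3, -1).
Solve U^T U · c = U^T v for the coefficients: c = (-1/6, -1/2). The projection is proj_W(v) = U c.
Check: (v - proj_W(v)) · u_1 = 0  (should be 0).
Check: (v - proj_W(v)) · u_2 = 0  (should be 0).
Result: proj_W(v) = (0, -1, 0).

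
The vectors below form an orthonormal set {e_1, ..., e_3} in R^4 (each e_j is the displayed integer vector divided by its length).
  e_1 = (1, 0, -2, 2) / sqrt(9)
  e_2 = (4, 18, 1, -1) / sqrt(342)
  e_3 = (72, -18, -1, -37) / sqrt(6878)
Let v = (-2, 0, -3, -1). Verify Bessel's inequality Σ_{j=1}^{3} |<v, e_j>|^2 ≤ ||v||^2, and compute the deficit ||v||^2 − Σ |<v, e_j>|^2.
Σ |<v, e_j>|^2 = 418/181; ||v||^2 = 14; deficit = 54*2**(20/187)*3**(84/187)*5**(123/187)*7**(6/187)/25

Write each e_j = u_j / sqrt(<u_j, u_j>) where u_j is the displayed integer vector. Then <v, e_j> = <v, u_j> / sqrt(<u_j, u_j>), so |<v, e_j>|^2 = <v, u_j>^2 / <u_j, u_j>.
Coefficients: <v, e_1> = 2/sqrt(9), <v, e_2> = -10/sqrt(342), <v, e_3> = -104/sqrt(6878).
Square and sum: Σ |<v, e_j>|^2 = 418/181.
Compute ||v||^2 = v·v = 14.
Deficit = 14 − 418/181 = 54*2**(20/187)*3**(84/187)*5**(123/187)*7**(6/187)/25 ≥ 0, confirming Bessel's inequality. (The deficit equals ||v − Σ <v,e_j> e_j||^2, the squared distance from v to span{e_j}.)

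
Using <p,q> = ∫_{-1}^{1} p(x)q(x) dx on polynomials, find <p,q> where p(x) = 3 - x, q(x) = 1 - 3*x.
<p,q> = 8

Expand the product: p(x)·q(x) = 3*x^2 - 10*x + 3.
∫_{-1}^{1} of each monomial x^k gives [2/(k+1) if k even, 0 if k odd]. Integrating term-by-term (or equivalently evaluating the antiderivative F(x) = x^3 - 5*x^2 + 3*x at the endpoints):
  F(1) − F(−1) = -1 − (-9) = 8.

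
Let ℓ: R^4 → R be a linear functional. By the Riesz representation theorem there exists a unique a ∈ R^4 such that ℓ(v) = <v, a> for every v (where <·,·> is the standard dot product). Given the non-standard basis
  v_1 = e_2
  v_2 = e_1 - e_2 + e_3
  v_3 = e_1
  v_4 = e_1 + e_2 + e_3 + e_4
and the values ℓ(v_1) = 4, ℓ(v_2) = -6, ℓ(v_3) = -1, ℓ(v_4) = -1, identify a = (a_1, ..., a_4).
a = (-1, 4, -1, -3)

Write a = (a_1, ..., a_4) in the standard basis. For each basis vector v_i, ℓ(v_i) = <v_i, a> is a linear equation in the a_j's. Collect the n equations into a matrix system V a = ℓ, where row i of V is v_i (expressed in the standard basis). Since V is invertible (lower-triangular with 1s on the diagonal, up to permutation), solve by back-substitution:
  V =
[[0, 1, 0, 0],
 [1, -1, 1, 0],
 [1, 0, 0, 0],
 [1, 1, 1, 1]]
  V a = (4, -6, -1, -1)
Solving gives a = (-1, 4, -1, -3).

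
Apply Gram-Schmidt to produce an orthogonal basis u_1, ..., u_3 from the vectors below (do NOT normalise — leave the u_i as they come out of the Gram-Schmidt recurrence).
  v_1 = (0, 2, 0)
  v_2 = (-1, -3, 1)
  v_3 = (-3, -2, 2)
Orthogonal basis:
  u_1 = (0, 2, 0)
  u_2 = (-1, 0, 1)
  u_3 = (-1/2, 0, -1/2)

Apply the Gram-Schmidt recurrence
  u_1 = v_1
  u_i = v_i − Σ_{j<i} ((v_i · u_j) / (u_j · u_j)) · u_j.

Step by step this gives:
  u_1 = (0, 2, 0)
  u_2 = (-1, 0, 1)
  u_3 = (-1/2, 0, -1/2)

Orthogonality check:
  u_2 · u_1 = 0 (should be 0)
  u_3 · u_1 = 0 (should be 0)
  u_3 · u_2 = 0 (should be 0)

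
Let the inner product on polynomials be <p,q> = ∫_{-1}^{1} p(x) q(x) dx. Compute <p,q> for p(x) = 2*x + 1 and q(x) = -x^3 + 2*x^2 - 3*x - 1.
<p,q> = -82/15

Expand the product: p(x)·q(x) = -2*x^4 + 3*x^3 - 4*x^2 - 5*x - 1.
∫_{-1}^{1} of each monomial x^k gives [2/(k+1) if k even, 0 if k odd]. Integrating term-by-term (or equivalently evaluating the antiderivative F(x) = -2*x^5/5 + 3*x^4/4 - 4*x^3/3 - 5*x^2/2 - x at the endpoints):
  F(1) − F(−1) = -269/60 − (59/60) = -82/15.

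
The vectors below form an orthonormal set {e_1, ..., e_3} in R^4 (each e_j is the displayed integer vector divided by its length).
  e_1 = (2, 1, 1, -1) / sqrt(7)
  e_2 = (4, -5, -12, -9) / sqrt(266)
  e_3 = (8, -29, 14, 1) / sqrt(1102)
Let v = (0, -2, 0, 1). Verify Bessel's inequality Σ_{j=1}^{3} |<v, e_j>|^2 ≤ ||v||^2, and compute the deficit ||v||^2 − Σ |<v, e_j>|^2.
Σ |<v, e_j>|^2 = 129/29; ||v||^2 = 5; deficit = 16/29

Write each e_j = u_j / sqrt(<u_j, u_j>) where u_j is the displayed integer vector. Then <v, e_j> = <v, u_j> / sqrt(<u_j, u_j>), so |<v, e_j>|^2 = <v, u_j>^2 / <u_j, u_j>.
Coefficients: <v, e_1> = -3/sqrt(7), <v, e_2> = 1/sqrt(266), <v, e_3> = 59/sqrt(1102).
Square and sum: Σ |<v, e_j>|^2 = 129/29.
Compute ||v||^2 = v·v = 5.
Deficit = 5 − 129/29 = 16/29 ≥ 0, confirming Bessel's inequality. (The deficit equals ||v − Σ <v,e_j> e_j||^2, the squared distance from v to span{e_j}.)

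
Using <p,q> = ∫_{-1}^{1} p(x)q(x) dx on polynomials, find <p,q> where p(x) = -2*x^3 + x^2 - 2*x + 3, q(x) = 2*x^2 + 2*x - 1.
<p,q> = -92/15

Expand the product: p(x)·q(x) = -4*x^5 - 2*x^4 + x^2 + 8*x - 3.
∫_{-1}^{1} of each monomial x^k gives [2/(k+1) if k even, 0 if k odd]. Integrating term-by-term (or equivalently evaluating the antiderivative F(x) = -2*x^6/3 - 2*x^5/5 + x^3/3 + 4*x^2 - 3*x at the endpoints):
  F(1) − F(−1) = 4/15 − (32/5) = -92/15.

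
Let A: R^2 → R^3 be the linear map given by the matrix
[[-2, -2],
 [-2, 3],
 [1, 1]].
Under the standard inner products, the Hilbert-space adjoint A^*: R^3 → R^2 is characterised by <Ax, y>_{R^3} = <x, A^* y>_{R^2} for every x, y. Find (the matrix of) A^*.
A^* = A^T =
[[-2, -2, 1],
 [-2, 3, 1]]

For real matrices with standard dot products, the defining identity <Ax, y> = <x, A^* y> gives (Ax)^T y = x^T (A^*) y, i.e. x^T A^T y = x^T (A^*) y. Since this holds for all x, y, we must have A^* = A^T. Therefore
A^* =
[[-2, -2, 1],
 [-2, 3, 1]].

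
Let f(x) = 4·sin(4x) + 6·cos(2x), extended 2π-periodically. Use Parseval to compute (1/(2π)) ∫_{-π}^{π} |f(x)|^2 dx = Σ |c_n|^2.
Σ |c_n|^2 = 26

Expand |f|^2 and use orthogonality of {sin(nx), cos(mx)} on [-π, π]:
  ∫_{-π}^{π} sin(nx)^2 dx = π, ∫ cos(mx)^2 dx = π, and cross terms integrate to 0.
So ∫_{-π}^{π} f(x)^2 dx = 4^2 · π + 6^2 · π = (16 + 36)π.
Divide by 2π: (16 + 36)/2 = 26.
By Parseval, this equals Σ |c_n|^2.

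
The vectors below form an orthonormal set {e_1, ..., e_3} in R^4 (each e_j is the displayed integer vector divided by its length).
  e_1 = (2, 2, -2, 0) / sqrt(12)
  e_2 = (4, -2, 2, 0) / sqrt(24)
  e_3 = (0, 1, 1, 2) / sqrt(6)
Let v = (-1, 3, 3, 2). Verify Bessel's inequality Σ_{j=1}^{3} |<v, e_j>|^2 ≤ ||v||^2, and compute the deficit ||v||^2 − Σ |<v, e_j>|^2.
Σ |<v, e_j>|^2 = 53/3; ||v||^2 = 23; deficit = 16/3

Write each e_j = u_j / sqrt(<u_j, u_j>) where u_j is the displayed integer vector. Then <v, e_j> = <v, u_j> / sqrt(<u_j, u_j>), so |<v, e_j>|^2 = <v, u_j>^2 / <u_j, u_j>.
Coefficients: <v, e_1> = -2/sqrt(12), <v, e_2> = -4/sqrt(24), <v, e_3> = 10/sqrt(6).
Square and sum: Σ |<v, e_j>|^2 = 53/3.
Compute ||v||^2 = v·v = 23.
Deficit = 23 − 53/3 = 16/3 ≥ 0, confirming Bessel's inequality. (The deficit equals ||v − Σ <v,e_j> e_j||^2, the squared distance from v to span{e_j}.)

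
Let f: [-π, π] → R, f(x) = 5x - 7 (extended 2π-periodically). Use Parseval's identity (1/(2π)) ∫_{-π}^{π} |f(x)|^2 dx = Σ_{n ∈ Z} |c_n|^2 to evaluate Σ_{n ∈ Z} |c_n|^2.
Σ |c_n|^2 = 25π^2/3 + 49

Expand and integrate term by term over [-π, π]:
  ∫ (5x)^2 dx = 25·(2π^3/3); ∫ 2·5·(-7)·x dx = 0 (odd integrand); ∫ (-7)^2 dx = 49·2π.
So (1/(2π)) ∫_{-π}^{π} (5x - 7)^2 dx = 25π^2/3 + 49 = 25π^2/3 + 49.
Parseval ⇒ Σ |c_n|^2 = 25π^2/3 + 49.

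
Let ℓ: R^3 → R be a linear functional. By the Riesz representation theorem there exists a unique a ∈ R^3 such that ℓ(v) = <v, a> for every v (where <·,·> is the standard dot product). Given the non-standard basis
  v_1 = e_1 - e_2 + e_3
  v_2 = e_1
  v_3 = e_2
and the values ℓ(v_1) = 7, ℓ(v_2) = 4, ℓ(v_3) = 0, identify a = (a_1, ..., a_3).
a = (4, 0, 3)

Write a = (a_1, ..., a_3) in the standard basis. For each basis vector v_i, ℓ(v_i) = <v_i, a> is a linear equation in the a_j's. Collect the n equations into a matrix system V a = ℓ, where row i of V is v_i (expressed in the standard basis). Since V is invertible (lower-triangular with 1s on the diagonal, up to permutation), solve by back-substitution:
  V =
[[1, -1, 1],
 [1, 0, 0],
 [0, 1, 0]]
  V a = (7, 4, 0)
Solving gives a = (4, 0, 3).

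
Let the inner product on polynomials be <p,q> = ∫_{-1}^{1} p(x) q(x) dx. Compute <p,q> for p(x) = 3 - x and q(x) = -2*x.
<p,q> = 4/3

Expand the product: p(x)·q(x) = 2*x^2 - 6*x.
∫_{-1}^{1} of each monomial x^k gives [2/(k+1) if k even, 0 if k odd]. Integrating term-by-term (or equivalently evaluating the antiderivative F(x) = 2*x^3/3 - 3*x^2 at the endpoints):
  F(1) − F(−1) = -7/3 − (-11/3) = 4/3.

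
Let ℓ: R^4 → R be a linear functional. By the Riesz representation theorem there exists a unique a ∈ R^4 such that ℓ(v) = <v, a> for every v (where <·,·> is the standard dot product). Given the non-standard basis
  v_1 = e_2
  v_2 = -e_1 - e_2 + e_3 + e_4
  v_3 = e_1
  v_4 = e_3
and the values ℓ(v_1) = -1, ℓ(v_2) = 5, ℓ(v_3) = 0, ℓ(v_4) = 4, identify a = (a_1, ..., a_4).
a = (0, -1, 4, 0)

Write a = (a_1, ..., a_4) in the standard basis. For each basis vector v_i, ℓ(v_i) = <v_i, a> is a linear equation in the a_j's. Collect the n equations into a matrix system V a = ℓ, where row i of V is v_i (expressed in the standard basis). Since V is invertible (lower-triangular with 1s on the diagonal, up to permutation), solve by back-substitution:
  V =
[[0, 1, 0, 0],
 [-1, -1, 1, 1],
 [1, 0, 0, 0],
 [0, 0, 1, 0]]
  V a = (-1, 5, 0, 4)
Solving gives a = (0, -1, 4, 0).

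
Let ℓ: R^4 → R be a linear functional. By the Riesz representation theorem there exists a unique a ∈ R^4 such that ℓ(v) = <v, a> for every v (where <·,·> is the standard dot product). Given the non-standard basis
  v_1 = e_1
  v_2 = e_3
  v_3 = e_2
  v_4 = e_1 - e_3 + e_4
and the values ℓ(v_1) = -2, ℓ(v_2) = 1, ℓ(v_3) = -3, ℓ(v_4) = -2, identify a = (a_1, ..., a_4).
a = (-2, -3, 1, 1)

Write a = (a_1, ..., a_4) in the standard basis. For each basis vector v_i, ℓ(v_i) = <v_i, a> is a linear equation in the a_j's. Collect the n equations into a matrix system V a = ℓ, where row i of V is v_i (expressed in the standard basis). Since V is invertible (lower-triangular with 1s on the diagonal, up to permutation), solve by back-substitution:
  V =
[[1, 0, 0, 0],
 [0, 0, 1, 0],
 [0, 1, 0, 0],
 [1, 0, -1, 1]]
  V a = (-2, 1, -3, -2)
Solving gives a = (-2, -3, 1, 1).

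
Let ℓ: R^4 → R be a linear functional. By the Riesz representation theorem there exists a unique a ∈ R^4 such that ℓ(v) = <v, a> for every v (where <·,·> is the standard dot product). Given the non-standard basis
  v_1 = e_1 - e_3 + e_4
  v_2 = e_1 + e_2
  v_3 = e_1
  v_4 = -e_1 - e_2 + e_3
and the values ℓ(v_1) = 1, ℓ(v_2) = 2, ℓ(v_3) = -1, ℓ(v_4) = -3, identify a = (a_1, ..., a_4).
a = (-1, 3, -1, 1)

Write a = (a_1, ..., a_4) in the standard basis. For each basis vector v_i, ℓ(v_i) = <v_i, a> is a linear equation in the a_j's. Collect the n equations into a matrix system V a = ℓ, where row i of V is v_i (expressed in the standard basis). Since V is invertible (lower-triangular with 1s on the diagonal, up to permutation), solve by back-substitution:
  V =
[[1, 0, -1, 1],
 [1, 1, 0, 0],
 [1, 0, 0, 0],
 [-1, -1, 1, 0]]
  V a = (1, 2, -1, -3)
Solving gives a = (-1, 3, -1, 1).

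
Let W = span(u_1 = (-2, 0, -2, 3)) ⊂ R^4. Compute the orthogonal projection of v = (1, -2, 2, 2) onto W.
proj_W(v) = (0, 0, 0, 0)

Set up U = [u_1 | ... | u_1] ∈ R^(4×1). The projector onto W = col(U) is P = U (U^T U)^(-1) U^T.
Compute U^T U =
  [17],
and U^T v = (0).
Solve U^T U · c = U^T v for the coefficients: c = (0). The projection is proj_W(v) = U c.
Check: (v - proj_W(v)) · u_1 = 0  (should be 0).
Result: proj_W(v) = (0, 0, 0, 0).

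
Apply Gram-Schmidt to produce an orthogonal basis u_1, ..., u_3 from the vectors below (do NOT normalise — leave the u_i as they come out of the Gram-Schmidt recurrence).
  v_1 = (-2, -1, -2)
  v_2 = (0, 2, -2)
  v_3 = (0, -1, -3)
Orthogonal basis:
  u_1 = (-2, -1, -2)
  u_2 = (4/9, 20/9, -14/9)
  u_3 = (24/17, -16/17, -16/17)

Apply the Gram-Schmidt recurrence
  u_1 = v_1
  u_i = v_i − Σ_{j<i} ((v_i · u_j) / (u_j · u_j)) · u_j.

Step by step this gives:
  u_1 = (-2, -1, -2)
  u_2 = (4/9, 20/9, -14/9)
  u_3 = (24/17, -16/17, -16/17)

Orthogonality check:
  u_2 · u_1 = 0 (should be 0)
  u_3 · u_1 = 0 (should be 0)
  u_3 · u_2 = 0 (should be 0)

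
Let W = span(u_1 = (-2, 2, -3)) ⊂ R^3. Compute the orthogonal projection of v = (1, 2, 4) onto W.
proj_W(v) = (20/17, -20/17, 30/17)

Set up U = [u_1 | ... | u_1] ∈ R^(3×1). The projector onto W = col(U) is P = U (U^T U)^(-1) U^T.
Compute U^T U =
  [17],
and U^T v = (-10).
Solve U^T U · c = U^T v for the coefficients: c = (-10/17). The projection is proj_W(v) = U c.
Check: (v - proj_W(v)) · u_1 = 0  (should be 0).
Result: proj_W(v) = (20/17, -20/17, 30/17).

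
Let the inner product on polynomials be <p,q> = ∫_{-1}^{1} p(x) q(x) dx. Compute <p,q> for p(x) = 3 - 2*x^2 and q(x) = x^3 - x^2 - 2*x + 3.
<p,q> = 64/5

Expand the product: p(x)·q(x) = -2*x^5 + 2*x^4 + 7*x^3 - 9*x^2 - 6*x + 9.
∫_{-1}^{1} of each monomial x^k gives [2/(k+1) if k even, 0 if k odd]. Integrating term-by-term (or equivalently evaluating the antiderivative F(x) = -x^6/3 + 2*x^5/5 + 7*x^4/4 - 3*x^3 - 3*x^2 + 9*x at the endpoints):
  F(1) − F(−1) = 289/60 − (-479/60) = 64/5.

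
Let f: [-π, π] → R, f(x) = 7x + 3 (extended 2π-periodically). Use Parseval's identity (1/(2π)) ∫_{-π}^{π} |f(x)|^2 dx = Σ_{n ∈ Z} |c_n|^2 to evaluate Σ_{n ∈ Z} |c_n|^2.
Σ |c_n|^2 = 49π^2/3 + 9

Expand and integrate term by term over [-π, π]:
  ∫ (7x)^2 dx = 49·(2π^3/3); ∫ 2·7·(3)·x dx = 0 (odd integrand); ∫ 3^2 dx = 9·2π.
So (1/(2π)) ∫_{-π}^{π} (7x + 3)^2 dx = 49π^2/3 + 9 = 49π^2/3 + 9.
Parseval ⇒ Σ |c_n|^2 = 49π^2/3 + 9.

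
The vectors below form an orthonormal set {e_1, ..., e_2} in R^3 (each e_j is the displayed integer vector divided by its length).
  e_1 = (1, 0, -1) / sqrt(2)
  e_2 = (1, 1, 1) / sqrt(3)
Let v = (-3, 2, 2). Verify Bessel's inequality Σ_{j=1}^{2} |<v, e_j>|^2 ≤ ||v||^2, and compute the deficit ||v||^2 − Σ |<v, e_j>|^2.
Σ |<v, e_j>|^2 = 77/6; ||v||^2 = 17; deficit = 25/6

Write each e_j = u_j / sqrt(<u_j, u_j>) where u_j is the displayed integer vector. Then <v, e_j> = <v, u_j> / sqrt(<u_j, u_j>), so |<v, e_j>|^2 = <v, u_j>^2 / <u_j, u_j>.
Coefficients: <v, e_1> = -5/sqrt(2), <v, e_2> = 1/sqrt(3).
Square and sum: Σ |<v, e_j>|^2 = 77/6.
Compute ||v||^2 = v·v = 17.
Deficit = 17 − 77/6 = 25/6 ≥ 0, confirming Bessel's inequality. (The deficit equals ||v − Σ <v,e_j> e_j||^2, the squared distance from v to span{e_j}.)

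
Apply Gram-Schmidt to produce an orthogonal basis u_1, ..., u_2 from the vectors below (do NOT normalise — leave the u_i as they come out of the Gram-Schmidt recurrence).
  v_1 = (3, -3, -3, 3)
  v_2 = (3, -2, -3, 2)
Orthogonal basis:
  u_1 = (3, -3, -3, 3)
  u_2 = (1/2, 1/2, -1/2, -1/2)

Apply the Gram-Schmidt recurrence
  u_1 = v_1
  u_i = v_i − Σ_{j<i} ((v_i · u_j) / (u_j · u_j)) · u_j.

Step by step this gives:
  u_1 = (3, -3, -3, 3)
  u_2 = (1/2, 1/2, -1/2, -1/2)

Orthogonality check:
  u_2 · u_1 = 0 (should be 0)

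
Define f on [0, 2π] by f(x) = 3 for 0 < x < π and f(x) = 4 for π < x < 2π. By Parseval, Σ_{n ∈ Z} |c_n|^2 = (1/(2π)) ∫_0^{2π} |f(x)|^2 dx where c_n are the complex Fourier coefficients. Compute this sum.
Σ |c_n|^2 = 25/2

Parseval equates the L^2 energy of f (normalised by 1/(2π)) with the ℓ^2 sum of its Fourier coefficients: (1/(2π)) ∫_0^{2π} |f|^2 = Σ |c_n|^2.
Compute the left side: (1/(2π)) [∫_0^π 3^2 dx + ∫_π^{2π} 4^2 dx] = (1/(2π)) · (9π + 16π) = (9 + 16)/2 = 25/2.
So Σ_{n ∈ Z} |c_n|^2 = 25/2.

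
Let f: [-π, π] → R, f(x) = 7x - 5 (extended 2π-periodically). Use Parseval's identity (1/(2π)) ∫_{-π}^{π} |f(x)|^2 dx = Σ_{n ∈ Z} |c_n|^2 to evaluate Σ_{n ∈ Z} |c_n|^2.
Σ |c_n|^2 = 49π^2/3 + 25

Expand and integrate term by term over [-π, π]:
  ∫ (7x)^2 dx = 49·(2π^3/3); ∫ 2·7·(-5)·x dx = 0 (odd integrand); ∫ (-5)^2 dx = 25·2π.
So (1/(2π)) ∫_{-π}^{π} (7x - 5)^2 dx = 49π^2/3 + 25 = 49π^2/3 + 25.
Parseval ⇒ Σ |c_n|^2 = 49π^2/3 + 25.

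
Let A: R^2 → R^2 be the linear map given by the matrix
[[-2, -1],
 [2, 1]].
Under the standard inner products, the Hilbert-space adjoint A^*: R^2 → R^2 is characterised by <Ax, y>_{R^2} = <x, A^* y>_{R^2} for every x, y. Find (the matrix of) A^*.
A^* = A^T =
[[-2, 2],
 [-1, 1]]

For real matrices with standard dot products, the defining identity <Ax, y> = <x, A^* y> gives (Ax)^T y = x^T (A^*) y, i.e. x^T A^T y = x^T (A^*) y. Since this holds for all x, y, we must have A^* = A^T. Therefore
A^* =
[[-2, 2],
 [-1, 1]].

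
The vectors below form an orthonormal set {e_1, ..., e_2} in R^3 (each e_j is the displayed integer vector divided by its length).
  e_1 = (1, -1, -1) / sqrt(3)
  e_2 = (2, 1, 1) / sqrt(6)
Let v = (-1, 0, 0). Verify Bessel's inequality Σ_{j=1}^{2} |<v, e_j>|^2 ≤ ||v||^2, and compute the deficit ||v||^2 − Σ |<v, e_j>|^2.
Σ |<v, e_j>|^2 = 1; ||v||^2 = 1; deficit = 0

Write each e_j = u_j / sqrt(<u_j, u_j>) where u_j is the displayed integer vector. Then <v, e_j> = <v, u_j> / sqrt(<u_j, u_j>), so |<v, e_j>|^2 = <v, u_j>^2 / <u_j, u_j>.
Coefficients: <v, e_1> = -1/sqrt(3), <v, e_2> = -2/sqrt(6).
Square and sum: Σ |<v, e_j>|^2 = 1.
Compute ||v||^2 = v·v = 1.
Deficit = 1 − 1 = 0 ≥ 0, confirming Bessel's inequality. (The deficit equals ||v − Σ <v,e_j> e_j||^2, the squared distance from v to span{e_j}.)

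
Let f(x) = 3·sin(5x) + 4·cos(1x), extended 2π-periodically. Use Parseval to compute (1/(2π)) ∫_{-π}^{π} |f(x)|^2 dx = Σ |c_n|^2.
Σ |c_n|^2 = 25/2

Expand |f|^2 and use orthogonality of {sin(nx), cos(mx)} on [-π, π]:
  ∫_{-π}^{π} sin(nx)^2 dx = π, ∫ cos(mx)^2 dx = π, and cross terms integrate to 0.
So ∫_{-π}^{π} f(x)^2 dx = 3^2 · π + 4^2 · π = (9 + 16)π.
Divide by 2π: (9 + 16)/2 = 25/2.
By Parseval, this equals Σ |c_n|^2.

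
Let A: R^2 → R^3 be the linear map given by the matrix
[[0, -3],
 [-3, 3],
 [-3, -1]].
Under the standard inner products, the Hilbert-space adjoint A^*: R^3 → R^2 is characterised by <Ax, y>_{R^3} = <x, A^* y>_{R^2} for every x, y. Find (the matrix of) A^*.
A^* = A^T =
[[0, -3, -3],
 [-3, 3, -1]]

For real matrices with standard dot products, the defining identity <Ax, y> = <x, A^* y> gives (Ax)^T y = x^T (A^*) y, i.e. x^T A^T y = x^T (A^*) y. Since this holds for all x, y, we must have A^* = A^T. Therefore
A^* =
[[0, -3, -3],
 [-3, 3, -1]].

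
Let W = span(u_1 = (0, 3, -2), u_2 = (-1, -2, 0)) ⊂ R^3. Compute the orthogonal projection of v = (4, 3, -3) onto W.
proj_W(v) = (40/29, 125/29, -30/29)

Set up U = [u_1 | ... | u_2] ∈ R^(3×2). The projector onto W = col(U) is P = U (U^T U)^(-1) U^T.
Compute U^T U =
  [13, -6]
  [-6, 5],
and U^T v = (15, -10).
Solve U^T U · c = U^T v for the coefficients: c = (15/29, -40/29). The projection is proj_W(v) = U c.
Check: (v - proj_W(v)) · u_1 = 0  (should be 0).
Check: (v - proj_W(v)) · u_2 = 0  (should be 0).
Result: proj_W(v) = (40/29, 125/29, -30/29).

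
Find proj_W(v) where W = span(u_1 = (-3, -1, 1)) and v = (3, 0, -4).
proj_W(v) = (39/11, 13/11, -13/11)

Set up U = [u_1 | ... | u_1] ∈ R^(3×1). The projector onto W = col(U) is P = U (U^T U)^(-1) U^T.
Compute U^T U =
  [11],
and U^T v = (-13).
Solve U^T U · c = U^T v for the coefficients: c = (-13/11). The projection is proj_W(v) = U c.
Check: (v - proj_W(v)) · u_1 = 0  (should be 0).
Result: proj_W(v) = (39/11, 13/11, -13/11).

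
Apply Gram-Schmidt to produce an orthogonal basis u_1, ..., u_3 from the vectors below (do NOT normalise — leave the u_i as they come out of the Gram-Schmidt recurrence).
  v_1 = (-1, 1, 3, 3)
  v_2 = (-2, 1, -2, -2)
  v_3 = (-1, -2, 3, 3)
Orthogonal basis:
  u_1 = (-1, 1, 3, 3)
  u_2 = (-49/20, 29/20, -13/20, -13/20)
  u_3 = (-240/179, -384/179, 24/179, 24/179)

Apply the Gram-Schmidt recurrence
  u_1 = v_1
  u_i = v_i − Σ_{j<i} ((v_i · u_j) / (u_j · u_j)) · u_j.

Step by step this gives:
  u_1 = (-1, 1, 3, 3)
  u_2 = (-49/20, 29/20, -13/20, -13/20)
  u_3 = (-240/179, -384/179, 24/179, 24/179)

Orthogonality check:
  u_2 · u_1 = 0 (should be 0)
  u_3 · u_1 = 0 (should be 0)
  u_3 · u_2 = 0 (should be 0)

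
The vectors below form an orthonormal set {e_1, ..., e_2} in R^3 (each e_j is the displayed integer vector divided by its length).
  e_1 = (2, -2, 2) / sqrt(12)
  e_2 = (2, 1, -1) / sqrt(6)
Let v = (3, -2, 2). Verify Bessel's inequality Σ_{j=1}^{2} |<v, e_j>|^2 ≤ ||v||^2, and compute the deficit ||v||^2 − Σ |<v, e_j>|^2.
Σ |<v, e_j>|^2 = 17; ||v||^2 = 17; deficit = 0

Write each e_j = u_j / sqrt(<u_j, u_j>) where u_j is the displayed integer vector. Then <v, e_j> = <v, u_j> / sqrt(<u_j, u_j>), so |<v, e_j>|^2 = <v, u_j>^2 / <u_j, u_j>.
Coefficients: <v, e_1> = 14/sqrt(12), <v, e_2> = 2/sqrt(6).
Square and sum: Σ |<v, e_j>|^2 = 17.
Compute ||v||^2 = v·v = 17.
Deficit = 17 − 17 = 0 ≥ 0, confirming Bessel's inequality. (The deficit equals ||v − Σ <v,e_j> e_j||^2, the squared distance from v to span{e_j}.)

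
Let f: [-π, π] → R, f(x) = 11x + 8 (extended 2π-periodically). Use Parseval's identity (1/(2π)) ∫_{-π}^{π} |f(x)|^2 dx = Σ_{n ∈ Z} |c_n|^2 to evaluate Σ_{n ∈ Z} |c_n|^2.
Σ |c_n|^2 = 121π^2/3 + 64

Expand and integrate term by term over [-π, π]:
  ∫ (11x)^2 dx = 121·(2π^3/3); ∫ 2·11·(8)·x dx = 0 (odd integrand); ∫ 8^2 dx = 64·2π.
So (1/(2π)) ∫_{-π}^{π} (11x + 8)^2 dx = 121π^2/3 + 64 = 121π^2/3 + 64.
Parseval ⇒ Σ |c_n|^2 = 121π^2/3 + 64.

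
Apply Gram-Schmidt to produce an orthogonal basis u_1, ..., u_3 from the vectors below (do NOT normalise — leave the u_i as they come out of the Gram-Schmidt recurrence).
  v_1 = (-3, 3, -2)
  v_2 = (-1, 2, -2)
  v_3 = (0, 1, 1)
Orthogonal basis:
  u_1 = (-3, 3, -2)
  u_2 = (17/22, 5/22, -9/11)
  u_3 = (14/29, 28/29, 21/29)

Apply the Gram-Schmidt recurrence
  u_1 = v_1
  u_i = v_i − Σ_{j<i} ((v_i · u_j) / (u_j · u_j)) · u_j.

Step by step this gives:
  u_1 = (-3, 3, -2)
  u_2 = (17/22, 5/22, -9/11)
  u_3 = (14/29, 28/29, 21/29)

Orthogonality check:
  u_2 · u_1 = 0 (should be 0)
  u_3 · u_1 = 0 (should be 0)
  u_3 · u_2 = 0 (should be 0)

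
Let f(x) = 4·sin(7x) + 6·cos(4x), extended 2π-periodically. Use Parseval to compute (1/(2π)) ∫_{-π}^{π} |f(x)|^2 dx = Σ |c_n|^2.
Σ |c_n|^2 = 26

Expand |f|^2 and use orthogonality of {sin(nx), cos(mx)} on [-π, π]:
  ∫_{-π}^{π} sin(nx)^2 dx = π, ∫ cos(mx)^2 dx = π, and cross terms integrate to 0.
So ∫_{-π}^{π} f(x)^2 dx = 4^2 · π + 6^2 · π = (16 + 36)π.
Divide by 2π: (16 + 36)/2 = 26.
By Parseval, this equals Σ |c_n|^2.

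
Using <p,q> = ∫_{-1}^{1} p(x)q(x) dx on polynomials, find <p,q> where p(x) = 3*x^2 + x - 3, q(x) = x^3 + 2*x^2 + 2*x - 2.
<p,q> = 122/15

Expand the product: p(x)·q(x) = 3*x^5 + 7*x^4 + 5*x^3 - 10*x^2 - 8*x + 6.
∫_{-1}^{1} of each monomial x^k gives [2/(k+1) if k even, 0 if k odd]. Integrating term-by-term (or equivalently evaluating the antiderivative F(x) = x^6/2 + 7*x^5/5 + 5*x^4/4 - 10*x^3/3 - 4*x^2 + 6*x at the endpoints):
  F(1) − F(−1) = 109/60 − (-379/60) = 122/15.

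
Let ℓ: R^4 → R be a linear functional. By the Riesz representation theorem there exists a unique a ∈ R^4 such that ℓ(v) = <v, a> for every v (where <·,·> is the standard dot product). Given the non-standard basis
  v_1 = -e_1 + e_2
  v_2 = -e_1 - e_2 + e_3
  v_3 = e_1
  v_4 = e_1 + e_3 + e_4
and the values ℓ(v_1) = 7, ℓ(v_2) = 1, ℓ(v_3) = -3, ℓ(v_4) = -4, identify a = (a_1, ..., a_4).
a = (-3, 4, 2, -3)

Write a = (a_1, ..., a_4) in the standard basis. For each basis vector v_i, ℓ(v_i) = <v_i, a> is a linear equation in the a_j's. Collect the n equations into a matrix system V a = ℓ, where row i of V is v_i (expressed in the standard basis). Since V is invertible (lower-triangular with 1s on the diagonal, up to permutation), solve by back-substitution:
  V =
[[-1, 1, 0, 0],
 [-1, -1, 1, 0],
 [1, 0, 0, 0],
 [1, 0, 1, 1]]
  V a = (7, 1, -3, -4)
Solving gives a = (-3, 4, 2, -3).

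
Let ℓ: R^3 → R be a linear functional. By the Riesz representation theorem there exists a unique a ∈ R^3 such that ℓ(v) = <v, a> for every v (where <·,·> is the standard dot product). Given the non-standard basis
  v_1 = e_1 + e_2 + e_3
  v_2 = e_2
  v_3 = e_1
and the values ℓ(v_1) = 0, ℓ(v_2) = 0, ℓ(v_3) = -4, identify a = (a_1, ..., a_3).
a = (-4, 0, 4)

Write a = (a_1, ..., a_3) in the standard basis. For each basis vector v_i, ℓ(v_i) = <v_i, a> is a linear equation in the a_j's. Collect the n equations into a matrix system V a = ℓ, where row i of V is v_i (expressed in the standard basis). Since V is invertible (lower-triangular with 1s on the diagonal, up to permutation), solve by back-substitution:
  V =
[[1, 1, 1],
 [0, 1, 0],
 [1, 0, 0]]
  V a = (0, 0, -4)
Solving gives a = (-4, 0, 4).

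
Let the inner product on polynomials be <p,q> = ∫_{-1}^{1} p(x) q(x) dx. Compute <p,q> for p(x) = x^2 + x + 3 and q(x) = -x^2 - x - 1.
<p,q> = -146/15

Expand the product: p(x)·q(x) = -x^4 - 2*x^3 - 5*x^2 - 4*x - 3.
∫_{-1}^{1} of each monomial x^k gives [2/(k+1) if k even, 0 if k odd]. Integrating term-by-term (or equivalently evaluating the antiderivative F(x) = -x^5/5 - x^4/2 - 5*x^3/3 - 2*x^2 - 3*x at the endpoints):
  F(1) − F(−1) = -221/30 − (71/30) = -146/15.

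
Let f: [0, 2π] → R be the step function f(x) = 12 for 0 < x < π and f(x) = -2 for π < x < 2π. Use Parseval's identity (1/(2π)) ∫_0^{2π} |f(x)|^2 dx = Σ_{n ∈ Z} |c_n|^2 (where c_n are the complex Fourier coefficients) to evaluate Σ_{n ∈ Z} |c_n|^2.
Σ |c_n|^2 = 74

Parseval equates the L^2 energy of f (normalised by 1/(2π)) with the ℓ^2 sum of its Fourier coefficients: (1/(2π)) ∫_0^{2π} |f|^2 = Σ |c_n|^2.
Compute the left side: (1/(2π)) [∫_0^π 12^2 dx + ∫_π^{2π} (-2)^2 dx] = (1/(2π)) · (144π + 4π) = (144 + 4)/2 = 74.
So Σ_{n ∈ Z} |c_n|^2 = 74.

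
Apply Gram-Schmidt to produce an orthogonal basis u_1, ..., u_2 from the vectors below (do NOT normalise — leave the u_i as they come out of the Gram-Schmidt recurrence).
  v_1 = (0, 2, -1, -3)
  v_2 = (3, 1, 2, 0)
Orthogonal basis:
  u_1 = (0, 2, -1, -3)
  u_2 = (3, 1, 2, 0)

Apply the Gram-Schmidt recurrence
  u_1 = v_1
  u_i = v_i − Σ_{j<i} ((v_i · u_j) / (u_j · u_j)) · u_j.

Step by step this gives:
  u_1 = (0, 2, -1, -3)
  u_2 = (3, 1, 2, 0)

Orthogonality check:
  u_2 · u_1 = 0 (should be 0)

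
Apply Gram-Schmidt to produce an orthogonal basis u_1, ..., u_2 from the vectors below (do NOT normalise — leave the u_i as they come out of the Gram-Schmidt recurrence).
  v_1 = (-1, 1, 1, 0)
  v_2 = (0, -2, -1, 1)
Orthogonal basis:
  u_1 = (-1, 1, 1, 0)
  u_2 = (-1, -1, 0, 1)

Apply the Gram-Schmidt recurrence
  u_1 = v_1
  u_i = v_i − Σ_{j<i} ((v_i · u_j) / (u_j · u_j)) · u_j.

Step by step this gives:
  u_1 = (-1, 1, 1, 0)
  u_2 = (-1, -1, 0, 1)

Orthogonality check:
  u_2 · u_1 = 0 (should be 0)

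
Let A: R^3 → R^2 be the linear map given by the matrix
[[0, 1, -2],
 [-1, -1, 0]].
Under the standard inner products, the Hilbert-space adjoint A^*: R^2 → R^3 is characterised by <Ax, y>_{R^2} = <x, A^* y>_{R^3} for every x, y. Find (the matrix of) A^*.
A^* = A^T =
[[0, -1],
 [1, -1],
 [-2, 0]]

For real matrices with standard dot products, the defining identity <Ax, y> = <x, A^* y> gives (Ax)^T y = x^T (A^*) y, i.e. x^T A^T y = x^T (A^*) y. Since this holds for all x, y, we must have A^* = A^T. Therefore
A^* =
[[0, -1],
 [1, -1],
 [-2, 0]].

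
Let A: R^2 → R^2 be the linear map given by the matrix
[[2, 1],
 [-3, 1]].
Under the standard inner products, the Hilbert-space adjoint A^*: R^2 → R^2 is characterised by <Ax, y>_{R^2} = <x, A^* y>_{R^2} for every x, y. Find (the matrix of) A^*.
A^* = A^T =
[[2, -3],
 [1, 1]]

For real matrices with standard dot products, the defining identity <Ax, y> = <x, A^* y> gives (Ax)^T y = x^T (A^*) y, i.e. x^T A^T y = x^T (A^*) y. Since this holds for all x, y, we must have A^* = A^T. Therefore
A^* =
[[2, -3],
 [1, 1]].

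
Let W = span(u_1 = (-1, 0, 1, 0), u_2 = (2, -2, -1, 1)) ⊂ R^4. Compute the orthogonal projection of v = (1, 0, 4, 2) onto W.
proj_W(v) = (-12/11, -18/11, 21/11, 9/11)

Set up U = [u_1 | ... | u_2] ∈ R^(4×2). The projector onto W = col(U) is P = U (U^T U)^(-1) U^T.
Compute U^T U =
  [2, -3]
  [-3, 10],
and U^T v = (3, 0).
Solve U^T U · c = U^T v for the coefficients: c = (30/11, 9/11). The projection is proj_W(v) = U c.
Check: (v - proj_W(v)) · u_1 = 0  (should be 0).
Check: (v - proj_W(v)) · u_2 = 0  (should be 0).
Result: proj_W(v) = (-12/11, -18/11, 21/11, 9/11).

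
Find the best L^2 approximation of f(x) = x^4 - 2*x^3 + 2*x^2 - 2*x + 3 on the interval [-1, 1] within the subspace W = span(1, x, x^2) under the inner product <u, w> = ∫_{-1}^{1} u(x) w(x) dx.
g(x) = 20*x^2/7 - 16*x/5 + 102/35

The best approximation g ∈ W is the orthogonal projection of f onto W. Writing g = a_0 + a_1 x + a_2 x^2, the coefficients solve the normal equations G · a = b where
  G_{ij} = <φ_i, φ_j> and b_i = <f, φ_i>, with φ_0 = 1, φ_1 = x, φ_2 = x^2.
G =
  [2, 0, 2/3]
  [0, 2/3, 0]
  [2/3, 0, 2/5],
b = (116/15, -32/15, 108/35).
Solving gives a_0 = 102/35, a_1 = -16/5, a_2 = 20/7, so
  g(x) = 20*x^2/7 - 16*x/5 + 102/35.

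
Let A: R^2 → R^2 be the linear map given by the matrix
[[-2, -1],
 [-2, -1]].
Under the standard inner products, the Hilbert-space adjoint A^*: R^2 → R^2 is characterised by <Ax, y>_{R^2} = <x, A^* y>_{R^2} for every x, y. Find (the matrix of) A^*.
A^* = A^T =
[[-2, -2],
 [-1, -1]]

For real matrices with standard dot products, the defining identity <Ax, y> = <x, A^* y> gives (Ax)^T y = x^T (A^*) y, i.e. x^T A^T y = x^T (A^*) y. Since this holds for all x, y, we must have A^* = A^T. Therefore
A^* =
[[-2, -2],
 [-1, -1]].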